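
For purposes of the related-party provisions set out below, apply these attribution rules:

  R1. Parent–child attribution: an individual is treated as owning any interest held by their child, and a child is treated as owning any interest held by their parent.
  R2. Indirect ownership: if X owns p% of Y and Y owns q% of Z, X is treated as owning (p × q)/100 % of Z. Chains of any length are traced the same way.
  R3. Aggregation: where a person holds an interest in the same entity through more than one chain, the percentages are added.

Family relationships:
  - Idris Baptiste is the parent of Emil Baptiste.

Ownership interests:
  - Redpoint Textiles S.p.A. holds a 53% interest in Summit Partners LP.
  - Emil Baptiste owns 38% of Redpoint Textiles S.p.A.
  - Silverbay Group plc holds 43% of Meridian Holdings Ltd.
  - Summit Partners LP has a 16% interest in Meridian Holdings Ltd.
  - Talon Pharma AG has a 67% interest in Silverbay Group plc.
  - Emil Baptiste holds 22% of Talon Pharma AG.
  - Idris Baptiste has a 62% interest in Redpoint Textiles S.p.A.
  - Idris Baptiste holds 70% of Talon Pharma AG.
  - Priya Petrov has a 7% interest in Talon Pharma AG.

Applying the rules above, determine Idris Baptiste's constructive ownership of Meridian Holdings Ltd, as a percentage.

34.9852%

By parent–child attribution (R1), Idris Baptiste is treated as also owning Emil Baptiste's interest in Talon Pharma AG, giving 70% + 22% = 92%.
By parent–child attribution (R1), Idris Baptiste is treated as also owning Emil Baptiste's interest in Redpoint Textiles S.p.A, giving 62% + 38% = 100%.
Chain via Talon Pharma AG → Silverbay Group plc (R2): 92% × 67% × 43% = 26.5052% of Meridian Holdings Ltd.
Chain via Redpoint Textiles S.p.A. → Summit Partners LP (R2): 100% × 53% × 16% = 8.48% of Meridian Holdings Ltd.
Aggregating (R3): 26.5052% + 8.48% = 34.9852%.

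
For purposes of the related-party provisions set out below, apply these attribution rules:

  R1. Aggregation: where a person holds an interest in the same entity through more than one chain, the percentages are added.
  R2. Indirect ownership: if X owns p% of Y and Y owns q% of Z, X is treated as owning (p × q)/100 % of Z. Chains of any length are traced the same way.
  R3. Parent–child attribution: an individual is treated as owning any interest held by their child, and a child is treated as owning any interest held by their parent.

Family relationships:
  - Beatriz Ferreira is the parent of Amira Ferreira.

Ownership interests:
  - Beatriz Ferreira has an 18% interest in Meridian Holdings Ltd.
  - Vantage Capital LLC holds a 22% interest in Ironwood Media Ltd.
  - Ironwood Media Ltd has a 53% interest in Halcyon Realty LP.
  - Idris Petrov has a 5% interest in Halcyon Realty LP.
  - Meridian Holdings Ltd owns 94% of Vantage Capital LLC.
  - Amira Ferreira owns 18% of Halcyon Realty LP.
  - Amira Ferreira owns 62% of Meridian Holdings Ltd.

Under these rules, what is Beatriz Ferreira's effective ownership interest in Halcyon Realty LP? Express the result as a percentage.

26.76832%

By parent–child attribution (R3), Beatriz Ferreira is treated as also owning Amira Ferreira's interest in Meridian Holdings Ltd, giving 18% + 62% = 80%.
By parent–child attribution (R3), Beatriz Ferreira is treated as owning Amira Ferreira's 18% interest in Halcyon Realty LP.
Chain via Meridian Holdings Ltd → Vantage Capital LLC → Ironwood Media Ltd (R2): 80% × 94% × 22% × 53% = 8.76832% of Halcyon Realty LP.
Direct interest in Halcyon Realty LP: 18%.
Aggregating (R1): 8.76832% + 18% = 26.76832%.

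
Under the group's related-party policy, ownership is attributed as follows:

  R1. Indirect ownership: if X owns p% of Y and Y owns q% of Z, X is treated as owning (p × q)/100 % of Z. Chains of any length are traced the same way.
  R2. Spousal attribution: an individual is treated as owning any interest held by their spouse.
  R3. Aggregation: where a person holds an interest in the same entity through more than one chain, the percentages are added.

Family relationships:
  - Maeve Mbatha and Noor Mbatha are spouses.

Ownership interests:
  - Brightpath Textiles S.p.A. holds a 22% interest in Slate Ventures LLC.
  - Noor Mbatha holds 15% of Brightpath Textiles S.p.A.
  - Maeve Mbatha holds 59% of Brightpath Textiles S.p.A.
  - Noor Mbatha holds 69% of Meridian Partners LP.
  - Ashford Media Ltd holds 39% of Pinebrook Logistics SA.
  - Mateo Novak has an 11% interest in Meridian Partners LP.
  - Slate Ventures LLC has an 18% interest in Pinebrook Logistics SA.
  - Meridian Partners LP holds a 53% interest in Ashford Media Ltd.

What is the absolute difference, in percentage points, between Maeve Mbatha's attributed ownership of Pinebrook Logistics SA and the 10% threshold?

By spousal attribution (R2), Maeve Mbatha is treated as also owning Noor Mbatha's interest in Brightpath Textiles S.p.A, giving 59% + 15% = 74%.
By spousal attribution (R2), Maeve Mbatha is treated as owning Noor Mbatha's 69% interest in Meridian Partners LP.
Chain via Brightpath Textiles S.p.A. → Slate Ventures LLC (R1): 74% × 22% × 18% = 2.9304% of Pinebrook Logistics SA.
Chain via Meridian Partners LP → Ashford Media Ltd (R1): 69% × 53% × 39% = 14.2623% of Pinebrook Logistics SA.
Aggregating (R3): 2.9304% + 14.2623% = 17.1927%.
17.1927% exceeds the 10% threshold by 7.1927 percentage points.

7.1927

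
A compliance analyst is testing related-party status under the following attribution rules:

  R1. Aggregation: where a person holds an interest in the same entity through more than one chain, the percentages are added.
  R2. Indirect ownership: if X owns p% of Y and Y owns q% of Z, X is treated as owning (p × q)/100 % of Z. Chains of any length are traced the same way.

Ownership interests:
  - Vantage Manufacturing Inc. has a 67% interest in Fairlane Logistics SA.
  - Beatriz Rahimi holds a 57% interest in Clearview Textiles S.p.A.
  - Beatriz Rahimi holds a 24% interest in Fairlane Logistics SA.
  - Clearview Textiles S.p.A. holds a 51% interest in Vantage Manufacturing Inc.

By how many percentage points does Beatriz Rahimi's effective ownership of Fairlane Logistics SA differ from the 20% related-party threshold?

Chain via Clearview Textiles S.p.A. → Vantage Manufacturing Inc. (R2): 57% × 51% × 67% = 19.4769% of Fairlane Logistics SA.
Direct interest in Fairlane Logistics SA: 24%.
Aggregating (R1): 19.4769% + 24% = 43.4769%.
43.4769% exceeds the 20% threshold by 23.4769 percentage points.

23.4769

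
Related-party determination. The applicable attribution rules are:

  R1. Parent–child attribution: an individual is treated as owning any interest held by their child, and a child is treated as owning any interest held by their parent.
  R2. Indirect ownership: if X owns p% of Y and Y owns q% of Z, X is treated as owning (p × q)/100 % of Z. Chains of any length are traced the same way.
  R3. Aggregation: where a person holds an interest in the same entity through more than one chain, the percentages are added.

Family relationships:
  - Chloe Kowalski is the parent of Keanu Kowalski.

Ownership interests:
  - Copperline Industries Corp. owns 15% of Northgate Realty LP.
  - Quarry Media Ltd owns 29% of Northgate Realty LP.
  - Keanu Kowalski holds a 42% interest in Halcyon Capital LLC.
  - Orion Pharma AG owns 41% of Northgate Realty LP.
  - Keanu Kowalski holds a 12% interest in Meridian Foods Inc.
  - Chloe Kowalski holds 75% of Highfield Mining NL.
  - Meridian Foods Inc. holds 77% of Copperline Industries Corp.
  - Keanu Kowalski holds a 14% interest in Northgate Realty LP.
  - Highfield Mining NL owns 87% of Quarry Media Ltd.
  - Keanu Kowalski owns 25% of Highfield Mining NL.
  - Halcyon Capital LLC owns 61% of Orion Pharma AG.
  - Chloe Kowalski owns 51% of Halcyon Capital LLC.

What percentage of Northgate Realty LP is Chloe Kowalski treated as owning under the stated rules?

63.8753%

By parent–child attribution (R1), Chloe Kowalski is treated as also owning Keanu Kowalski's interest in Halcyon Capital LLC, giving 51% + 42% = 93%.
By parent–child attribution (R1), Chloe Kowalski is treated as also owning Keanu Kowalski's interest in Highfield Mining NL, giving 75% + 25% = 100%.
By parent–child attribution (R1), Chloe Kowalski is treated as owning Keanu Kowalski's 12% interest in Meridian Foods Inc.
By parent–child attribution (R1), Chloe Kowalski is treated as owning Keanu Kowalski's 14% interest in Northgate Realty LP.
Chain via Halcyon Capital LLC → Orion Pharma AG (R2): 93% × 61% × 41% = 23.2593% of Northgate Realty LP.
Chain via Highfield Mining NL → Quarry Media Ltd (R2): 100% × 87% × 29% = 25.23% of Northgate Realty LP.
Chain via Meridian Foods Inc. → Copperline Industries Corp. (R2): 12% × 77% × 15% = 1.386% of Northgate Realty LP.
Direct interest in Northgate Realty LP: 14%.
Aggregating (R3): 23.2593% + 25.23% + 1.386% + 14% = 63.8753%.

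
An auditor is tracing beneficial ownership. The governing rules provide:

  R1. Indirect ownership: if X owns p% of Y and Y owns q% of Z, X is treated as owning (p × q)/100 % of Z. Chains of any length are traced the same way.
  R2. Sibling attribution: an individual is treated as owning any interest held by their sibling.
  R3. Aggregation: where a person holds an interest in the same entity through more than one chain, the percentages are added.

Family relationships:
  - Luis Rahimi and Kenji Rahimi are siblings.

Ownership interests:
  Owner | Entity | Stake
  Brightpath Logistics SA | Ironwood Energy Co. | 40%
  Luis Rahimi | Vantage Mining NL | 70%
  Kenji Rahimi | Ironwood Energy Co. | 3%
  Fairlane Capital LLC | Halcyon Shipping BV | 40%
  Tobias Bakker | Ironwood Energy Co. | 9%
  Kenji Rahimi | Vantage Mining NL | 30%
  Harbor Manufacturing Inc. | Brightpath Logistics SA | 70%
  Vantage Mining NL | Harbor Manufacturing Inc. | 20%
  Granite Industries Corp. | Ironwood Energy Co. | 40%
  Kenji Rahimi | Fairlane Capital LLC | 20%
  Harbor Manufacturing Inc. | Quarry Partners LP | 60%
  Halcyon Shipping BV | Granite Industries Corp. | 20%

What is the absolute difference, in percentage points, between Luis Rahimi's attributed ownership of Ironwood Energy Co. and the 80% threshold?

70.76

By sibling attribution (R2), Luis Rahimi is treated as also owning Kenji Rahimi's interest in Vantage Mining NL, giving 70% + 30% = 100%.
By sibling attribution (R2), Luis Rahimi is treated as owning Kenji Rahimi's 20% interest in Fairlane Capital LLC.
By sibling attribution (R2), Luis Rahimi is treated as owning Kenji Rahimi's 3% interest in Ironwood Energy Co.
Chain via Vantage Mining NL → Harbor Manufacturing Inc. → Brightpath Logistics SA (R1): 100% × 20% × 70% × 40% = 5.6% of Ironwood Energy Co.
Chain via Fairlane Capital LLC → Halcyon Shipping BV → Granite Industries Corp. (R1): 20% × 40% × 20% × 40% = 0.64% of Ironwood Energy Co.
Direct interest in Ironwood Energy Co: 3%.
Aggregating (R3): 5.6% + 0.64% + 3% = 9.24%.
9.24% falls short of the 80% threshold by 70.76 percentage points.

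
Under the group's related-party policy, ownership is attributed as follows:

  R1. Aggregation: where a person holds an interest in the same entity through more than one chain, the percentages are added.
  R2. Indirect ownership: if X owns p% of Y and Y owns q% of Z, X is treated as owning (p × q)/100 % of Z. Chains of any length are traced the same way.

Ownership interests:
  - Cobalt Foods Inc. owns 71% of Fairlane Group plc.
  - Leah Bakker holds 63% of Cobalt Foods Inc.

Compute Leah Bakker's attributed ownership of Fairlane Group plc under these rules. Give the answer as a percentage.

44.73%

Chain via Cobalt Foods Inc. (R2): 63% × 71% = 44.73% of Fairlane Group plc.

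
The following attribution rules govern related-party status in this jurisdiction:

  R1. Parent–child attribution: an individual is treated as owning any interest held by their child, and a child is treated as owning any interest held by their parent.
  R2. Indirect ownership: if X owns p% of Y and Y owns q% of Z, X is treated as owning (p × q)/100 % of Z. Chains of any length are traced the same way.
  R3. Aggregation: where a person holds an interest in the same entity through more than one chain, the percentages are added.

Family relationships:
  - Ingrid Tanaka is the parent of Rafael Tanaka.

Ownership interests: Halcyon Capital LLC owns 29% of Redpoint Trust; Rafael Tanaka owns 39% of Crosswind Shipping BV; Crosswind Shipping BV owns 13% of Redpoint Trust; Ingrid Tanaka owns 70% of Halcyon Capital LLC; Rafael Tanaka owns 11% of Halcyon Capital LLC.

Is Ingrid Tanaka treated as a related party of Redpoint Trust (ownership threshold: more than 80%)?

By parent–child attribution (R1), Ingrid Tanaka is treated as also owning Rafael Tanaka's interest in Halcyon Capital LLC, giving 70% + 11% = 81%.
By parent–child attribution (R1), Ingrid Tanaka is treated as owning Rafael Tanaka's 39% interest in Crosswind Shipping BV.
Chain via Halcyon Capital LLC (R2): 81% × 29% = 23.49% of Redpoint Trust.
Chain via Crosswind Shipping BV (R2): 39% × 13% = 5.07% of Redpoint Trust.
Aggregating (R3): 23.49% + 5.07% = 28.56%.
28.56% does not exceed the 80% threshold, so Ingrid is not a related party to Redpoint Trust.

No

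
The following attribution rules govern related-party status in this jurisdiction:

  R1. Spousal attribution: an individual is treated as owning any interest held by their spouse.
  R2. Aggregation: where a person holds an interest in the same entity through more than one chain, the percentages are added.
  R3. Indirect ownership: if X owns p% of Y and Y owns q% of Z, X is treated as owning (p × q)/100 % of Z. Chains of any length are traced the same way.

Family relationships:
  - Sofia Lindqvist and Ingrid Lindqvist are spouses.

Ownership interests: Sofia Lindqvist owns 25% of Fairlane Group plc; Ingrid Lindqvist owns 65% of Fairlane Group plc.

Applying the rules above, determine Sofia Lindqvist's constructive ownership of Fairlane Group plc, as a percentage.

By spousal attribution (R1), Sofia Lindqvist is treated as also owning Ingrid Lindqvist's interest in Fairlane Group plc, giving 25% + 65% = 90%.
Direct interest in Fairlane Group plc: 90%.

90%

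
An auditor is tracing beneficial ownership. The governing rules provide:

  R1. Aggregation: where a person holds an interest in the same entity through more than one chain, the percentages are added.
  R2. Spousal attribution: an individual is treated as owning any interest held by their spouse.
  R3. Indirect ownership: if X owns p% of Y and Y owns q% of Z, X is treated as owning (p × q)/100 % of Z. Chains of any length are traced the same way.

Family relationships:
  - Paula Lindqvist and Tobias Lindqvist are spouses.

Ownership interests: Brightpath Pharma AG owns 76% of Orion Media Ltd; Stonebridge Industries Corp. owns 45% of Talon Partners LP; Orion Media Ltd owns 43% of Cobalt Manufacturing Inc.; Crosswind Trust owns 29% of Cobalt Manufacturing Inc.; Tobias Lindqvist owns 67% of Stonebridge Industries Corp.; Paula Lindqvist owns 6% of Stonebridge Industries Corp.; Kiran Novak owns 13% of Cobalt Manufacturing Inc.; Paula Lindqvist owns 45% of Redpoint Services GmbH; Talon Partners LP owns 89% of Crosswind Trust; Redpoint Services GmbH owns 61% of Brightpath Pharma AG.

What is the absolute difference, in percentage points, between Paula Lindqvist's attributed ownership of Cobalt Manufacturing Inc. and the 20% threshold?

By spousal attribution (R2), Paula Lindqvist is treated as also owning Tobias Lindqvist's interest in Stonebridge Industries Corp, giving 6% + 67% = 73%.
Chain via Stonebridge Industries Corp. → Talon Partners LP → Crosswind Trust (R3): 73% × 45% × 89% × 29% = 8.478585% of Cobalt Manufacturing Inc.
Chain via Redpoint Services GmbH → Brightpath Pharma AG → Orion Media Ltd (R3): 45% × 61% × 76% × 43% = 8.97066% of Cobalt Manufacturing Inc.
Aggregating (R1): 8.478585% + 8.97066% = 17.449245%.
17.449245% falls short of the 20% threshold by 2.550755 percentage points.

2.550755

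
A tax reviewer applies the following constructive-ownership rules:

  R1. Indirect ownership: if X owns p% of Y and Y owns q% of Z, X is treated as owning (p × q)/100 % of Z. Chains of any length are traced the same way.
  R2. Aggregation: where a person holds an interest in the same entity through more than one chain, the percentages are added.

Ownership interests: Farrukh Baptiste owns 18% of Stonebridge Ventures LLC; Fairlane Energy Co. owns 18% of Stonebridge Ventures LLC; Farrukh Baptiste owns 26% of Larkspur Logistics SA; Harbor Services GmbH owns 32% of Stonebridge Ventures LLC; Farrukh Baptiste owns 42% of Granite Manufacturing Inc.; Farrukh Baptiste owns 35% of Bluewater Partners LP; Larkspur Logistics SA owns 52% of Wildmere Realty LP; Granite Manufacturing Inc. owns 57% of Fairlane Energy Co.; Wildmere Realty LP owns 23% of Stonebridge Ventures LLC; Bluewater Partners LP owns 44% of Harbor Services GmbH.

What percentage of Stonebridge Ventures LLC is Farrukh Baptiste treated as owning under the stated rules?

30.3468%

Chain via Bluewater Partners LP → Harbor Services GmbH (R1): 35% × 44% × 32% = 4.928% of Stonebridge Ventures LLC.
Chain via Larkspur Logistics SA → Wildmere Realty LP (R1): 26% × 52% × 23% = 3.1096% of Stonebridge Ventures LLC.
Chain via Granite Manufacturing Inc. → Fairlane Energy Co. (R1): 42% × 57% × 18% = 4.3092% of Stonebridge Ventures LLC.
Direct interest in Stonebridge Ventures LLC: 18%.
Aggregating (R2): 4.928% + 3.1096% + 4.3092% + 18% = 30.3468%.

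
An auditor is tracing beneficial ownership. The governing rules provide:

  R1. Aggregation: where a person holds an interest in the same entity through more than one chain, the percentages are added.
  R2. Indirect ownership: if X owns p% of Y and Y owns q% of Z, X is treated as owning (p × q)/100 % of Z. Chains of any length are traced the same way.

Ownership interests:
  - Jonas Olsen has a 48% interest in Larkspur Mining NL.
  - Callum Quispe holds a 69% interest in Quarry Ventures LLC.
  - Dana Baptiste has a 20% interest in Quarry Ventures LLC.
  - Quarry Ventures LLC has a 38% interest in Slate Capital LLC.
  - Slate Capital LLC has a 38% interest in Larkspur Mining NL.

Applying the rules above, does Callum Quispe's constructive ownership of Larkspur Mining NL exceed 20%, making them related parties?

Chain via Quarry Ventures LLC → Slate Capital LLC (R2): 69% × 38% × 38% = 9.9636% of Larkspur Mining NL.
9.9636% does not exceed the 20% threshold, so Callum is not a related party to Larkspur Mining NL.

No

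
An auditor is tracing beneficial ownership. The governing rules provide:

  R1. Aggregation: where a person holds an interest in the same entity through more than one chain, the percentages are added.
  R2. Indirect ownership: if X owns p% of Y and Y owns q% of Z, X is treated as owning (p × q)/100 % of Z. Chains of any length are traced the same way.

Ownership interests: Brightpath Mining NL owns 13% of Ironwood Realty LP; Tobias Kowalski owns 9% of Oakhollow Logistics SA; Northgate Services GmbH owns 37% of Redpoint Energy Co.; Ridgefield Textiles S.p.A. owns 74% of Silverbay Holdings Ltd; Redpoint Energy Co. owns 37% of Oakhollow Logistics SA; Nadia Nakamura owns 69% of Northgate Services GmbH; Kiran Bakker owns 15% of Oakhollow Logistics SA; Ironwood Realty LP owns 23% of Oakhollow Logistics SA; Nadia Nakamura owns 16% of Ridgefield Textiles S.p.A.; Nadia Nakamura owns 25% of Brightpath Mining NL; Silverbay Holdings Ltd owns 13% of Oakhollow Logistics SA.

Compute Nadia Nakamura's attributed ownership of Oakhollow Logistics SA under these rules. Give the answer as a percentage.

11.7328%

Chain via Ridgefield Textiles S.p.A. → Silverbay Holdings Ltd (R2): 16% × 74% × 13% = 1.5392% of Oakhollow Logistics SA.
Chain via Brightpath Mining NL → Ironwood Realty LP (R2): 25% × 13% × 23% = 0.7475% of Oakhollow Logistics SA.
Chain via Northgate Services GmbH → Redpoint Energy Co. (R2): 69% × 37% × 37% = 9.4461% of Oakhollow Logistics SA.
Aggregating (R1): 1.5392% + 0.7475% + 9.4461% = 11.7328%.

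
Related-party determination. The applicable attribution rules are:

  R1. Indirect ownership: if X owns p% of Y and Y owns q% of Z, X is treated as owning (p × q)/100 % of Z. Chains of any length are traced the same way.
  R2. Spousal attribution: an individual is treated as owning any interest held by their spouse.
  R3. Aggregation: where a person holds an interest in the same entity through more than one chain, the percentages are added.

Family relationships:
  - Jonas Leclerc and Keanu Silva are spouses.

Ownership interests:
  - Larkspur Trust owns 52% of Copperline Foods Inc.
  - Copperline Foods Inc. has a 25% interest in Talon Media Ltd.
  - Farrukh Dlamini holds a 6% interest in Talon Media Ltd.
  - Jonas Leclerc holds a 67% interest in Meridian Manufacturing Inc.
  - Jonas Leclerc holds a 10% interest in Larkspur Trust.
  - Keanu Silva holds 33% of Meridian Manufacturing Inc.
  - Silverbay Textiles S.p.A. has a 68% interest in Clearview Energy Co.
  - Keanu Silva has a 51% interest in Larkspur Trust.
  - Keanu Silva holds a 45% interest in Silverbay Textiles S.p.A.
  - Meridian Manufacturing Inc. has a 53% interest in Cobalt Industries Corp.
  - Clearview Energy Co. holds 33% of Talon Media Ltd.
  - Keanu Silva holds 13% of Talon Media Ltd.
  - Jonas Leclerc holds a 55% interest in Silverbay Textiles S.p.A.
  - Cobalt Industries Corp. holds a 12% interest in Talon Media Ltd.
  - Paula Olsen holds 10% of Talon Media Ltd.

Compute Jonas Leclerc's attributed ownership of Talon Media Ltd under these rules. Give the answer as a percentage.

By spousal attribution (R2), Jonas Leclerc is treated as also owning Keanu Silva's interest in Larkspur Trust, giving 10% + 51% = 61%.
By spousal attribution (R2), Jonas Leclerc is treated as also owning Keanu Silva's interest in Silverbay Textiles S.p.A, giving 55% + 45% = 100%.
By spousal attribution (R2), Jonas Leclerc is treated as also owning Keanu Silva's interest in Meridian Manufacturing Inc, giving 67% + 33% = 100%.
By spousal attribution (R2), Jonas Leclerc is treated as owning Keanu Silva's 13% interest in Talon Media Ltd.
Chain via Larkspur Trust → Copperline Foods Inc. (R1): 61% × 52% × 25% = 7.93% of Talon Media Ltd.
Chain via Silverbay Textiles S.p.A. → Clearview Energy Co. (R1): 100% × 68% × 33% = 22.44% of Talon Media Ltd.
Chain via Meridian Manufacturing Inc. → Cobalt Industries Corp. (R1): 100% × 53% × 12% = 6.36% of Talon Media Ltd.
Direct interest in Talon Media Ltd: 13%.
Aggregating (R3): 7.93% + 22.44% + 6.36% + 13% = 49.73%.

49.73%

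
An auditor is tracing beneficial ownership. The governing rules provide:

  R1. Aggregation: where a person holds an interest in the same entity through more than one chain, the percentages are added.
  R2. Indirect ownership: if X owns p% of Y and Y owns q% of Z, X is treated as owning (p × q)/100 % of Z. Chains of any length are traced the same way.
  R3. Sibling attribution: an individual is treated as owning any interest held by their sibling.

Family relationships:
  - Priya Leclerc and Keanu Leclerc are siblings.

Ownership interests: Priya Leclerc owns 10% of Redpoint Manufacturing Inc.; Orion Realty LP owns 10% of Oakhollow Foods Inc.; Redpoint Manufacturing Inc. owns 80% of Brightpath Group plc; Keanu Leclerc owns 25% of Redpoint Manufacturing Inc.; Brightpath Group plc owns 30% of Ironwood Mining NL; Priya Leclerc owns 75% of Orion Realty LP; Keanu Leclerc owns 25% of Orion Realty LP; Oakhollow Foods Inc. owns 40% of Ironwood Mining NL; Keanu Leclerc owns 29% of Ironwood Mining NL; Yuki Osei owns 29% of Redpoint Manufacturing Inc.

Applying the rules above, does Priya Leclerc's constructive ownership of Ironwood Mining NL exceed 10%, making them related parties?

By sibling attribution (R3), Priya Leclerc is treated as also owning Keanu Leclerc's interest in Redpoint Manufacturing Inc, giving 10% + 25% = 35%.
By sibling attribution (R3), Priya Leclerc is treated as also owning Keanu Leclerc's interest in Orion Realty LP, giving 75% + 25% = 100%.
By sibling attribution (R3), Priya Leclerc is treated as owning Keanu Leclerc's 29% interest in Ironwood Mining NL.
Chain via Redpoint Manufacturing Inc. → Brightpath Group plc (R2): 35% × 80% × 30% = 8.4% of Ironwood Mining NL.
Chain via Orion Realty LP → Oakhollow Foods Inc. (R2): 100% × 10% × 40% = 4% of Ironwood Mining NL.
Direct interest in Ironwood Mining NL: 29%.
Aggregating (R1): 8.4% + 4% + 29% = 41.4%.
41.4% exceeds the 10% threshold, so Priya is a related party to Ironwood Mining NL.

Yes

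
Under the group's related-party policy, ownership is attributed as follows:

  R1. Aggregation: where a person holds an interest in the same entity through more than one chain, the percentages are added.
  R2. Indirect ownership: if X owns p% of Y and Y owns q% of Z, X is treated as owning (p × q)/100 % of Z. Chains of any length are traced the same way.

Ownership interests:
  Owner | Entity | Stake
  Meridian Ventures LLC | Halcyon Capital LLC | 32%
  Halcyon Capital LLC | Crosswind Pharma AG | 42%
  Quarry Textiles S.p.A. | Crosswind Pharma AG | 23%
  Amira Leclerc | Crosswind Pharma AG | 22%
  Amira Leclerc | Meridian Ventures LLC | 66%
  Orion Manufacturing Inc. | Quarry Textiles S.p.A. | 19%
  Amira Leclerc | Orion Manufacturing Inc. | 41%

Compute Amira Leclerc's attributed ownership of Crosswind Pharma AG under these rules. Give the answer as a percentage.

32.6621%

Chain via Meridian Ventures LLC → Halcyon Capital LLC (R2): 66% × 32% × 42% = 8.8704% of Crosswind Pharma AG.
Chain via Orion Manufacturing Inc. → Quarry Textiles S.p.A. (R2): 41% × 19% × 23% = 1.7917% of Crosswind Pharma AG.
Direct interest in Crosswind Pharma AG: 22%.
Aggregating (R1): 8.8704% + 1.7917% + 22% = 32.6621%.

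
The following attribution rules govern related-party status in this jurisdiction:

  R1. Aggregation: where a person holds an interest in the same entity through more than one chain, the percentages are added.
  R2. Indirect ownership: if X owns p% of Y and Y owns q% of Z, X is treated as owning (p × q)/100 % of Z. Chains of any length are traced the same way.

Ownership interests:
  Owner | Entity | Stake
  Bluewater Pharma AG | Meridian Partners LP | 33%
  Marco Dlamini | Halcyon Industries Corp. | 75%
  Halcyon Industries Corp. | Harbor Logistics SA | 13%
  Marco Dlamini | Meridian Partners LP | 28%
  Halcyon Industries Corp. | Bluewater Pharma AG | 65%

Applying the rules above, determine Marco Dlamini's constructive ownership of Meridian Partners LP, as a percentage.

Chain via Halcyon Industries Corp. → Bluewater Pharma AG (R2): 75% × 65% × 33% = 16.0875% of Meridian Partners LP.
Direct interest in Meridian Partners LP: 28%.
Aggregating (R1): 16.0875% + 28% = 44.0875%.

44.0875%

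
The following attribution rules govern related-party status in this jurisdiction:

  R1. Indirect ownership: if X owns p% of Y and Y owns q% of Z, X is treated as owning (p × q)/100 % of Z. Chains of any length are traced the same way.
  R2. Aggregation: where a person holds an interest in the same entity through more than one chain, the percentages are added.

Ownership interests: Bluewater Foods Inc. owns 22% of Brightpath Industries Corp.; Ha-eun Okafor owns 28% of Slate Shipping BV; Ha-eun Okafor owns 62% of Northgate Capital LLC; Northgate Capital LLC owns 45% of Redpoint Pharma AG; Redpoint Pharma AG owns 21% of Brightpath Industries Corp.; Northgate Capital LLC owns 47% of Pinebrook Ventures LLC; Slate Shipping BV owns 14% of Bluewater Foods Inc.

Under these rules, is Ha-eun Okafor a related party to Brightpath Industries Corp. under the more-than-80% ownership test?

Chain via Slate Shipping BV → Bluewater Foods Inc. (R1): 28% × 14% × 22% = 0.8624% of Brightpath Industries Corp.
Chain via Northgate Capital LLC → Redpoint Pharma AG (R1): 62% × 45% × 21% = 5.859% of Brightpath Industries Corp.
Aggregating (R2): 0.8624% + 5.859% = 6.7214%.
6.7214% does not exceed the 80% threshold, so Ha-eun is not a related party to Brightpath Industries Corp.

No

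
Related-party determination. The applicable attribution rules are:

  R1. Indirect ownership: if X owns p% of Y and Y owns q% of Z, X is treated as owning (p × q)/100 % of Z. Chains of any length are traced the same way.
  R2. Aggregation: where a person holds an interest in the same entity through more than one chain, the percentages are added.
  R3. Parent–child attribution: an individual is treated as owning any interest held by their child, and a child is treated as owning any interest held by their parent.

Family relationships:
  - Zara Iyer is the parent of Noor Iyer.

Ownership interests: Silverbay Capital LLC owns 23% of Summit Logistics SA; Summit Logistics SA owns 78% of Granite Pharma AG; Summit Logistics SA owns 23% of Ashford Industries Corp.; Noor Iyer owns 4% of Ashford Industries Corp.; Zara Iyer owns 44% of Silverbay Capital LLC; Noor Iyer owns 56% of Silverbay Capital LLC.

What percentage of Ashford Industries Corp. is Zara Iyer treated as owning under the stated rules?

9.29%

By parent–child attribution (R3), Zara Iyer is treated as also owning Noor Iyer's interest in Silverbay Capital LLC, giving 44% + 56% = 100%.
By parent–child attribution (R3), Zara Iyer is treated as owning Noor Iyer's 4% interest in Ashford Industries Corp.
Chain via Silverbay Capital LLC → Summit Logistics SA (R1): 100% × 23% × 23% = 5.29% of Ashford Industries Corp.
Direct interest in Ashford Industries Corp: 4%.
Aggregating (R2): 5.29% + 4% = 9.29%.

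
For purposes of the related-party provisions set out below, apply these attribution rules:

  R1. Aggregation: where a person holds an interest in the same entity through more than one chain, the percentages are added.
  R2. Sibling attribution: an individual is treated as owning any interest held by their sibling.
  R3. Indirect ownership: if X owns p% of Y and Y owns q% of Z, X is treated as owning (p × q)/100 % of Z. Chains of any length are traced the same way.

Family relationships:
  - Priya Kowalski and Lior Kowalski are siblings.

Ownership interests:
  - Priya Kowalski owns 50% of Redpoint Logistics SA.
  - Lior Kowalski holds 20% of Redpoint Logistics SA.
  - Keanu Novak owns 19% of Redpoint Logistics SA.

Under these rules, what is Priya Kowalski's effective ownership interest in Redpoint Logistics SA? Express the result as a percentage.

By sibling attribution (R2), Priya Kowalski is treated as also owning Lior Kowalski's interest in Redpoint Logistics SA, giving 50% + 20% = 70%.
Direct interest in Redpoint Logistics SA: 70%.

70%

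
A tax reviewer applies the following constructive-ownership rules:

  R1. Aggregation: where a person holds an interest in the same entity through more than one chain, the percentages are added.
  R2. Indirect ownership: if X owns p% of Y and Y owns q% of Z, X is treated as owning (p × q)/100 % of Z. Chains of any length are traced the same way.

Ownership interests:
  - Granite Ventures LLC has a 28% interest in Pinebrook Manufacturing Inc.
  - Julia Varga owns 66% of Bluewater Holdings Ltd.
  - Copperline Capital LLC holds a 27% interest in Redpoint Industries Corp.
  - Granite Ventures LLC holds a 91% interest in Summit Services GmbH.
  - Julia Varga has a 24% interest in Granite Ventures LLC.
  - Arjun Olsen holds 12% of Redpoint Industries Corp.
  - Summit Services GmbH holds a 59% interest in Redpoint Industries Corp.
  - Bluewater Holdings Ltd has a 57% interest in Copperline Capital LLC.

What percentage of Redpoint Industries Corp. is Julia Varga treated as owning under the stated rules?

23.043%

Chain via Bluewater Holdings Ltd → Copperline Capital LLC (R2): 66% × 57% × 27% = 10.1574% of Redpoint Industries Corp.
Chain via Granite Ventures LLC → Summit Services GmbH (R2): 24% × 91% × 59% = 12.8856% of Redpoint Industries Corp.
Aggregating (R1): 10.1574% + 12.8856% = 23.043%.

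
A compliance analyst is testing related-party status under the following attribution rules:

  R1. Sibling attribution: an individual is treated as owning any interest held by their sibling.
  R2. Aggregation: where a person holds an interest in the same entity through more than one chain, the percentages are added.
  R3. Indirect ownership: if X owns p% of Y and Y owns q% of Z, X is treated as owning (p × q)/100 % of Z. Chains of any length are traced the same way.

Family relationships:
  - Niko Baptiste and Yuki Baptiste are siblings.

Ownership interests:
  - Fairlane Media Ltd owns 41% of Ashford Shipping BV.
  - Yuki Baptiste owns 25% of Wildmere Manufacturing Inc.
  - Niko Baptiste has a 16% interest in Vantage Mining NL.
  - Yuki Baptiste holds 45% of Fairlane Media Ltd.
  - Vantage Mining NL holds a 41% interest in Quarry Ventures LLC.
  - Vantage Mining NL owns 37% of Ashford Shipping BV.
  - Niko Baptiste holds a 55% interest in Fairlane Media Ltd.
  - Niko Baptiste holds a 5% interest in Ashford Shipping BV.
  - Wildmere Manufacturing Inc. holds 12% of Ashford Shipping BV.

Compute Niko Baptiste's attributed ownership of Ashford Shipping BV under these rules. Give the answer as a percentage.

By sibling attribution (R1), Niko Baptiste is treated as also owning Yuki Baptiste's interest in Fairlane Media Ltd, giving 55% + 45% = 100%.
By sibling attribution (R1), Niko Baptiste is treated as owning Yuki Baptiste's 25% interest in Wildmere Manufacturing Inc.
Chain via Fairlane Media Ltd (R3): 100% × 41% = 41% of Ashford Shipping BV.
Chain via Vantage Mining NL (R3): 16% × 37% = 5.92% of Ashford Shipping BV.
Direct interest in Ashford Shipping BV: 5%.
Chain via Wildmere Manufacturing Inc. (R3): 25% × 12% = 3% of Ashford Shipping BV.
Aggregating (R2): 41% + 5.92% + 5% + 3% = 54.92%.

54.92%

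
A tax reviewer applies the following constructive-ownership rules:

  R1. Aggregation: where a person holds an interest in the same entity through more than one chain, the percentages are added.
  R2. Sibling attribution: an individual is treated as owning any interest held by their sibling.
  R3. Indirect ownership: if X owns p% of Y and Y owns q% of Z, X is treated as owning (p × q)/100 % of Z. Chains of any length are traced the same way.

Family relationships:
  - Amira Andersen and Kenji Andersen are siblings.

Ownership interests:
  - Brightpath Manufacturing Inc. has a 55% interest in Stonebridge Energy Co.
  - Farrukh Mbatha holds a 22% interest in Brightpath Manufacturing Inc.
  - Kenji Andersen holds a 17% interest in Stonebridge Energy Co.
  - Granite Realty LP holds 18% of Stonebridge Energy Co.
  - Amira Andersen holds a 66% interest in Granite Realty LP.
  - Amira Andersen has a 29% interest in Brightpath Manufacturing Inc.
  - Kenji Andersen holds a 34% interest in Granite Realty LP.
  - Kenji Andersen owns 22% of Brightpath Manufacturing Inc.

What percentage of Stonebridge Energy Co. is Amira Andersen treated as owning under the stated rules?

63.05%

By sibling attribution (R2), Amira Andersen is treated as also owning Kenji Andersen's interest in Brightpath Manufacturing Inc, giving 29% + 22% = 51%.
By sibling attribution (R2), Amira Andersen is treated as also owning Kenji Andersen's interest in Granite Realty LP, giving 66% + 34% = 100%.
By sibling attribution (R2), Amira Andersen is treated as owning Kenji Andersen's 17% interest in Stonebridge Energy Co.
Chain via Brightpath Manufacturing Inc. (R3): 51% × 55% = 28.05% of Stonebridge Energy Co.
Chain via Granite Realty LP (R3): 100% × 18% = 18% of Stonebridge Energy Co.
Direct interest in Stonebridge Energy Co: 17%.
Aggregating (R1): 28.05% + 18% + 17% = 63.05%.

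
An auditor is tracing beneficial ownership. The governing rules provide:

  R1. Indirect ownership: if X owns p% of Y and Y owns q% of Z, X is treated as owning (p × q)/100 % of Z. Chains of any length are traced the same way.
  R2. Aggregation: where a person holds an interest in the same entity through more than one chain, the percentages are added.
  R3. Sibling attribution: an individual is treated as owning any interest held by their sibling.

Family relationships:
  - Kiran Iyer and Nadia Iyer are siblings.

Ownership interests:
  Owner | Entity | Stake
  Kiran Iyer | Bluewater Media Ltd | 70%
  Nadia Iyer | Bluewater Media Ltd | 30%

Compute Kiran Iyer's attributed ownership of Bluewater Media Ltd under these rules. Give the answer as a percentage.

By sibling attribution (R3), Kiran Iyer is treated as also owning Nadia Iyer's interest in Bluewater Media Ltd, giving 70% + 30% = 100%.
Direct interest in Bluewater Media Ltd: 100%.

100%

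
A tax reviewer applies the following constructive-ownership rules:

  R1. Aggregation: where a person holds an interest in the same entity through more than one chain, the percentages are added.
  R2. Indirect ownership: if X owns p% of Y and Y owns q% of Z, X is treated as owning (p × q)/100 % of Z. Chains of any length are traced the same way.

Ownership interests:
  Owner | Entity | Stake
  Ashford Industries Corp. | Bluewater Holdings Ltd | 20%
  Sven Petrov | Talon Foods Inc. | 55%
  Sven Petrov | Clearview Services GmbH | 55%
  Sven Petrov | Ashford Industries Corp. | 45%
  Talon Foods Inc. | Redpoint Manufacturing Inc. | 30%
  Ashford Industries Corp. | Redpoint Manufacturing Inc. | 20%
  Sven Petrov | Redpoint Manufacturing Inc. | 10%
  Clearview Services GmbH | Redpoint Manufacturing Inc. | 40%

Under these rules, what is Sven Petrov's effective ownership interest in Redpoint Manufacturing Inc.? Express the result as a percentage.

57.5%

Chain via Ashford Industries Corp. (R2): 45% × 20% = 9% of Redpoint Manufacturing Inc.
Chain via Talon Foods Inc. (R2): 55% × 30% = 16.5% of Redpoint Manufacturing Inc.
Chain via Clearview Services GmbH (R2): 55% × 40% = 22% of Redpoint Manufacturing Inc.
Direct interest in Redpoint Manufacturing Inc: 10%.
Aggregating (R1): 9% + 16.5% + 22% + 10% = 57.5%.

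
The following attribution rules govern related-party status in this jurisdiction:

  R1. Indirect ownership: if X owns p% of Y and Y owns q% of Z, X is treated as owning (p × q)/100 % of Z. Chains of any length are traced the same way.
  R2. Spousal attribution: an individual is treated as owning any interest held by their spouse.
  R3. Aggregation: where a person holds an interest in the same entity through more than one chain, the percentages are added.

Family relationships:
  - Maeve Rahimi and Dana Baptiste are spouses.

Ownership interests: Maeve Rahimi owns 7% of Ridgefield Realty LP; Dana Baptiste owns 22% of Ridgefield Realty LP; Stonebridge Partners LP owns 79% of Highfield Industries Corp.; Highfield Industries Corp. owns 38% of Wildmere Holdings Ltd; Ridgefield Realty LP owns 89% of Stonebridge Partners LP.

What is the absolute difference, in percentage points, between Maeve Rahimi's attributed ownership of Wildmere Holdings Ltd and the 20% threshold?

By spousal attribution (R2), Maeve Rahimi is treated as also owning Dana Baptiste's interest in Ridgefield Realty LP, giving 7% + 22% = 29%.
Chain via Ridgefield Realty LP → Stonebridge Partners LP → Highfield Industries Corp. (R1): 29% × 89% × 79% × 38% = 7.748162% of Wildmere Holdings Ltd.
7.748162% falls short of the 20% threshold by 12.251838 percentage points.

12.251838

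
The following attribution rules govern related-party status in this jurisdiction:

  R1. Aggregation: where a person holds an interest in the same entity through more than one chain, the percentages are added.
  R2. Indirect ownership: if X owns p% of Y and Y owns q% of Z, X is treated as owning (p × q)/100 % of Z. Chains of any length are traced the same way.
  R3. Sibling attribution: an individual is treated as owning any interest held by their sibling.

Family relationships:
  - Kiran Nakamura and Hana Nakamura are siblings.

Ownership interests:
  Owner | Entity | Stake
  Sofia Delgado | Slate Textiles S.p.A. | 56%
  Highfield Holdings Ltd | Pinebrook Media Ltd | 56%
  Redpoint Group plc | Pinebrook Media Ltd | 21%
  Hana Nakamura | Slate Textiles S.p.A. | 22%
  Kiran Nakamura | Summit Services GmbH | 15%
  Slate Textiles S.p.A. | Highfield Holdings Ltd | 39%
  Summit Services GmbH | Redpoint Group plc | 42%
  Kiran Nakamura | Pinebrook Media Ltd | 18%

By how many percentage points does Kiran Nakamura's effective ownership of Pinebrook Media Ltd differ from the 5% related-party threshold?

By sibling attribution (R3), Kiran Nakamura is treated as owning Hana Nakamura's 22% interest in Slate Textiles S.p.A.
Chain via Summit Services GmbH → Redpoint Group plc (R2): 15% × 42% × 21% = 1.323% of Pinebrook Media Ltd.
Direct interest in Pinebrook Media Ltd: 18%.
Chain via Slate Textiles S.p.A. → Highfield Holdings Ltd (R2): 22% × 39% × 56% = 4.8048% of Pinebrook Media Ltd.
Aggregating (R1): 1.323% + 18% + 4.8048% = 24.1278%.
24.1278% exceeds the 5% threshold by 19.1278 percentage points.

19.1278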